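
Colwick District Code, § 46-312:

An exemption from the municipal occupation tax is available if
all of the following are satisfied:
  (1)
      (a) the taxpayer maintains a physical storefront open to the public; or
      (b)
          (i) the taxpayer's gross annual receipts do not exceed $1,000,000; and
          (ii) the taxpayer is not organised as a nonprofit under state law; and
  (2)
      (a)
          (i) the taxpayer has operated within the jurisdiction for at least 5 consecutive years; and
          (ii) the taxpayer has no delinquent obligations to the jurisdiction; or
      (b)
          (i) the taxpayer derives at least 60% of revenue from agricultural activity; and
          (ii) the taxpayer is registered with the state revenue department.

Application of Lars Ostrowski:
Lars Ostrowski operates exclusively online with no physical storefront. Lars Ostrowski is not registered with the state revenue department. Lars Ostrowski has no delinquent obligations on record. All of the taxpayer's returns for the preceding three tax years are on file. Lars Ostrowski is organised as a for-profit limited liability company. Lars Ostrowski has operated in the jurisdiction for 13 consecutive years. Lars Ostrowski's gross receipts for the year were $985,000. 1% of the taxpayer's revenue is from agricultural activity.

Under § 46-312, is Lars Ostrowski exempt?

Yes — exempt.

(a) has storefront — fails.
(i) receipts ≤ $1,000,000 — met.
(ii) not (nonprofit) — satisfied.
(b): T AND T → true.
So (1) is satisfied (F OR T).
(i) ≥ 5 yrs in jurisdiction — satisfied.
(ii) no delinquency — satisfied.
So (a) is satisfied (T AND T).
(i) ≥60% agricultural — not satisfied.
(ii) state-registered — fails.
So (b) is not satisfied (F AND F).
(2): T OR F → true.
Overall = T AND T = true.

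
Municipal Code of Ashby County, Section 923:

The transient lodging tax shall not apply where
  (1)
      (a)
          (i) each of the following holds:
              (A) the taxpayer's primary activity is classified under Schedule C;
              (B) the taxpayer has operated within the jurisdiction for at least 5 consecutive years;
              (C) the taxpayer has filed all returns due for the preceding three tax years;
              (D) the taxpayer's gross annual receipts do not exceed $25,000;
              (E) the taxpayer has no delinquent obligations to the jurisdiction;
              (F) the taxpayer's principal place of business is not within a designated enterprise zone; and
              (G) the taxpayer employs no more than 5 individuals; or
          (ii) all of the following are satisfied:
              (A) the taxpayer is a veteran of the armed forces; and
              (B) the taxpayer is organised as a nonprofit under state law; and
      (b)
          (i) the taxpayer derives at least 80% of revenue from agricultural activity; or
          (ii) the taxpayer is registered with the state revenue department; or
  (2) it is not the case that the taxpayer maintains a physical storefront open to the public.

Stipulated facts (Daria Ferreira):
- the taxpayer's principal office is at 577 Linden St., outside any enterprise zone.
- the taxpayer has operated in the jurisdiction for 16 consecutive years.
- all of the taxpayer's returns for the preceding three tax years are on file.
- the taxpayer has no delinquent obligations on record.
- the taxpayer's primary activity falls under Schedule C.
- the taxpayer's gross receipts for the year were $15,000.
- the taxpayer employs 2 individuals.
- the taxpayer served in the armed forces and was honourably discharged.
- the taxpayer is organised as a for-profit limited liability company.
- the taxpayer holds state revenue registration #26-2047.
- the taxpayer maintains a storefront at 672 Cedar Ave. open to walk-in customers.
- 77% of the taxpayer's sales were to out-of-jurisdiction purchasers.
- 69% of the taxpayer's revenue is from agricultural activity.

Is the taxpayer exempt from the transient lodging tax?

Yes — exempt.

(A) Schedule C activity — satisfied.
(B) ≥ 5 yrs in jurisdiction — met.
(C) returns current — met.
(D) receipts ≤ $25,000 — satisfied.
(E) no delinquency — satisfied.
(F) not (in enterprise zone) — holds.
(G) ≤ 5 employees — satisfied.
So (i) is satisfied (T AND T AND T AND T AND T AND T AND T).
(A) veteran — met.
(B) nonprofit — not met.
So (ii) is not satisfied (T AND F).
(a) = T OR F = true.
(i) ≥80% agricultural — not satisfied.
(ii) state-registered — met.
(b): F OR T → true.
(1) = T AND T = true.
(2) not (has storefront) — not satisfied.
Overall: T OR F → true.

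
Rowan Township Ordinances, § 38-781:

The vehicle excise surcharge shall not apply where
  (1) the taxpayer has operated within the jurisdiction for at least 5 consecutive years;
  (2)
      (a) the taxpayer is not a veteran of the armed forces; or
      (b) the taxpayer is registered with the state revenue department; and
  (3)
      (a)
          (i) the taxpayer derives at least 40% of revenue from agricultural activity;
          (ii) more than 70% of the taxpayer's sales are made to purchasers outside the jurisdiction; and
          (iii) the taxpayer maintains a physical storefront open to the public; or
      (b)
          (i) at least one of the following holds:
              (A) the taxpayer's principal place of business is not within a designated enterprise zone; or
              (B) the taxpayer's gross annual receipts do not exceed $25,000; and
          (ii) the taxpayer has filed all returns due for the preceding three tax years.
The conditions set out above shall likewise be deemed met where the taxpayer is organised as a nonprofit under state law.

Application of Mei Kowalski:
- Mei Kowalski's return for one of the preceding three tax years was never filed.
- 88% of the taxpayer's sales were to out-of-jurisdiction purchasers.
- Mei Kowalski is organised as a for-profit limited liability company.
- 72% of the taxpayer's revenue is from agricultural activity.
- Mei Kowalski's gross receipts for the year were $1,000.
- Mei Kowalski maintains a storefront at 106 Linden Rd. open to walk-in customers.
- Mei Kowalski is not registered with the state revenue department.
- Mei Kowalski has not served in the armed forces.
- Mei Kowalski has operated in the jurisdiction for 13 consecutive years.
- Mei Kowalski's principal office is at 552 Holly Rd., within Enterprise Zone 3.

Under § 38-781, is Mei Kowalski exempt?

Yes — exempt.

(1) ≥ 5 yrs in jurisdiction — satisfied.
(a) not (veteran) — holds.
(b) state-registered — not met.
(2): T OR F → true.
(i) ≥40% agricultural — holds.
(ii) >70% out-of-jur. sales — holds.
(iii) has storefront — holds.
(a): T AND T AND T → true.
(A) not (in enterprise zone) — not met.
(B) receipts ≤ $25,000 — met.
So (i) is satisfied (F OR T).
(ii) returns current — not met.
So (b) is not satisfied (T AND F).
(3) = T OR F = true.
Overall: T AND T AND T → true.
Exception (nonprofit) — not satisfied.
Result: main true OR exception false → true.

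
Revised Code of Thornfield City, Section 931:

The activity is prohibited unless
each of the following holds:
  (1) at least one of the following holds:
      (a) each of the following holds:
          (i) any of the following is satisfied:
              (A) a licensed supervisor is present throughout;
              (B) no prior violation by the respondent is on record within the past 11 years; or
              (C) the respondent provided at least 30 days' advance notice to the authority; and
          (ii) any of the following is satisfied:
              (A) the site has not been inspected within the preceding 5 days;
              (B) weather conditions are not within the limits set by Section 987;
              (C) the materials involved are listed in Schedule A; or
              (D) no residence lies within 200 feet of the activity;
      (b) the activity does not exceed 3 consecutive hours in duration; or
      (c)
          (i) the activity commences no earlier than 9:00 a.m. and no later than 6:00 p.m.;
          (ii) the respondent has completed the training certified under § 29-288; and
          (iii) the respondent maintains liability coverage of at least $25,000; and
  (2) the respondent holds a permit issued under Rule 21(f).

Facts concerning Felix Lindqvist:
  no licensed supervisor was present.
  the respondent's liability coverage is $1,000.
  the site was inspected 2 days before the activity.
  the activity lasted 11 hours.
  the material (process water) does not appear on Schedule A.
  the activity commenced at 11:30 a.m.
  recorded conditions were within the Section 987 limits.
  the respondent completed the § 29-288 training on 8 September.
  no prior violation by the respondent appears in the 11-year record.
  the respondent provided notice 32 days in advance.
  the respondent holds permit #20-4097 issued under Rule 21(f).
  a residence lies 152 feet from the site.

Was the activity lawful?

No — unlawful.

(A) supervisor present — not satisfied.
(B) no prior violation — satisfied.
(C) ≥30 days' notice — satisfied.
(i): F OR T OR T → true.
(A) not (site inspected) — not satisfied.
(B) not (weather ok) — not met.
(C) Schedule A material — not satisfied.
(D) no residence in 200 ft — not met.
So (ii) is not satisfied (F OR F OR F OR F).
(a) = T AND F = false.
(b) ≤ 3 hrs duration — fails.
(i) start within hours — satisfied.
(ii) training certified — met.
(iii) coverage ≥ $25,000 — not satisfied.
(c): T AND T AND F → false.
(1) = F OR F OR F = false.
(2) holds permit — holds.
So Overall is not satisfied (F AND T).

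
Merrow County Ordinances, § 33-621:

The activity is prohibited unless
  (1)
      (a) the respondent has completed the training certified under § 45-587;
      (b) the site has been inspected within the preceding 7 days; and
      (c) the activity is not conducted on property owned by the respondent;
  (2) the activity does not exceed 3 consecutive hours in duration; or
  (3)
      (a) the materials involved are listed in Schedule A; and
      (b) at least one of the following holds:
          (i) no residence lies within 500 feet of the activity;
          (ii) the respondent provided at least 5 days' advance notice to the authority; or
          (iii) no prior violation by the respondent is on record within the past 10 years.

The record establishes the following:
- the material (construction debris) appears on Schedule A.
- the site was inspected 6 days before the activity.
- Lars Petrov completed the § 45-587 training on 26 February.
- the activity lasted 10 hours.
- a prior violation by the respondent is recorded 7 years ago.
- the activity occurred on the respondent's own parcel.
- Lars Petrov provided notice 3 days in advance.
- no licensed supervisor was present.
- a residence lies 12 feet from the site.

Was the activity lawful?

No — unlawful.

(a) training certified — satisfied.
(b) site inspected — met.
(c) not (own property) — not met.
(1): T AND T AND F → false.
(2) ≤ 3 hrs duration — not satisfied.
(a) Schedule A material — holds.
(i) no residence in 500 ft — fails.
(ii) ≥5 days' notice — not satisfied.
(iii) no prior violation — not met.
So (b) is not satisfied (F OR F OR F).
So (3) is not satisfied (T AND F).
So Overall is not satisfied (F OR F OR F).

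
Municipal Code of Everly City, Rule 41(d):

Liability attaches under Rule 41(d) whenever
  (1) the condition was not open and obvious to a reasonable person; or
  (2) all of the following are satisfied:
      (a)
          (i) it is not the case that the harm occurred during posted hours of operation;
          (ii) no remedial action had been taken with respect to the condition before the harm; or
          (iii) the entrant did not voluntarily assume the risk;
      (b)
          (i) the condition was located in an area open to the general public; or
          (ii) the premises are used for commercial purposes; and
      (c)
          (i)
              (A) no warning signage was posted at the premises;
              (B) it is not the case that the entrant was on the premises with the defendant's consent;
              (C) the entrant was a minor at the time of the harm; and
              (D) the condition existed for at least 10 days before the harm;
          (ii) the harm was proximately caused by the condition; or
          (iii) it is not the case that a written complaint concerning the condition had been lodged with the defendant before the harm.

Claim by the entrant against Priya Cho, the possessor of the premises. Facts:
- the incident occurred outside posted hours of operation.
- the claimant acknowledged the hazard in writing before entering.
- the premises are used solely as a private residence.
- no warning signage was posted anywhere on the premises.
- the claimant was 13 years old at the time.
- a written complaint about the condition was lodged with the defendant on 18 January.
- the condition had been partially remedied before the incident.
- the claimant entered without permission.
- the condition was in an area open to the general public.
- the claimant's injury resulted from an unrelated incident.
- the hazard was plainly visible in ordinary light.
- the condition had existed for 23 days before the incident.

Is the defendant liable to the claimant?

Yes — liable.

(1) not open/obvious — not met.
(i) not (during posted hours) — met.
(ii) no remedial action — fails.
(iii) no assumed risk — not met.
(a): T OR F OR F → true.
(i) public area — met.
(ii) commercial use — not met.
(b) = T OR F = true.
(A) no signage posted — satisfied.
(B) not (consent to enter) — met.
(C) entrant a minor — satisfied.
(D) condition ≥10 days old — holds.
(i) = T AND T AND T AND T = true.
(ii) proximate cause — fails.
(iii) not (complaint lodged) — fails.
So (c) is satisfied (T OR F OR F).
So (2) is satisfied (T AND T AND T).
Overall: F OR T → true.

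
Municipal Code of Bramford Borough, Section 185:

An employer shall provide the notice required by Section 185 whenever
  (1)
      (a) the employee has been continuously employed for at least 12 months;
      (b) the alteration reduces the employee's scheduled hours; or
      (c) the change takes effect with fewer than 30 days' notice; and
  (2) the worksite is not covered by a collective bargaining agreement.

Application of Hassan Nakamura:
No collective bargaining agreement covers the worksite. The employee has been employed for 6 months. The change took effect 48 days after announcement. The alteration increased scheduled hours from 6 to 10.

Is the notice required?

(a) tenure ≥ 12 mo. — fails.
(b) hours reduced — fails.
(c) < 30 days' notice — not satisfied.
So (1) is not satisfied (F OR F OR F).
(2) no CBA — satisfied.
Overall: F AND T → false.

No — not required.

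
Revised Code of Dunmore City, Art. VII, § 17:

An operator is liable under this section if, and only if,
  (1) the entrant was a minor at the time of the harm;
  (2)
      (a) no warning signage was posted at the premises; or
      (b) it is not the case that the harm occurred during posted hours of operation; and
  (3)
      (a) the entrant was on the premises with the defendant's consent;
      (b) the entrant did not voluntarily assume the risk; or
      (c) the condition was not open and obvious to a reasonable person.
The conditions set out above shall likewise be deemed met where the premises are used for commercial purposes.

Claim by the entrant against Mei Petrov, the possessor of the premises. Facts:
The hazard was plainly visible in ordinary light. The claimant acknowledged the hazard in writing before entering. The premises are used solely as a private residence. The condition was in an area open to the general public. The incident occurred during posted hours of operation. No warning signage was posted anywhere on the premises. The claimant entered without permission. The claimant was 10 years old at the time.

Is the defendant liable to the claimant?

(1) entrant a minor — holds.
(a) no signage posted — holds.
(b) not (during posted hours) — not met.
(2) = T OR F = true.
(a) consent to enter — not satisfied.
(b) no assumed risk — not met.
(c) not open/obvious — fails.
So (3) is not satisfied (F OR F OR F).
Overall = T AND T AND F = false.
Exception (commercial use) — not satisfied.
Result: main false OR exception false → false.

No — not liable.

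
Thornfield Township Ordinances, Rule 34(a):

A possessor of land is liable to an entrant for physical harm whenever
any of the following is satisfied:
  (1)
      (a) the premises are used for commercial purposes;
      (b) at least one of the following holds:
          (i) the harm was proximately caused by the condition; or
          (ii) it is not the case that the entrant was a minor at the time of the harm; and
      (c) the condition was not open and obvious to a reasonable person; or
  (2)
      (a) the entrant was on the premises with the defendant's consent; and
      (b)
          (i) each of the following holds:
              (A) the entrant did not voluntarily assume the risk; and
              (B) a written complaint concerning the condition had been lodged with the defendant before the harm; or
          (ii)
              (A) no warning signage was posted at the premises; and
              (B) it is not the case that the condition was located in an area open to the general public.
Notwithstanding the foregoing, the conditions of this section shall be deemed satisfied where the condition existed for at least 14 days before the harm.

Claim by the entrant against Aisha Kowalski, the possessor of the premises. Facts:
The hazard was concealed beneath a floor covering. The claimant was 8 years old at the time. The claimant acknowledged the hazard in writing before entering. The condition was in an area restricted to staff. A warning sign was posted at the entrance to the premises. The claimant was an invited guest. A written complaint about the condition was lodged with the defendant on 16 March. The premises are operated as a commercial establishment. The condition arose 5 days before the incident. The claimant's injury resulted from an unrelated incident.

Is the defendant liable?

No — not liable.

(a) commercial use — satisfied.
(i) proximate cause — not met.
(ii) not (entrant a minor) — fails.
(b) = F OR F = false.
(c) not open/obvious — satisfied.
So (1) is not satisfied (T AND F AND T).
(a) consent to enter — met.
(A) no assumed risk — not met.
(B) complaint lodged — satisfied.
So (i) is not satisfied (F AND T).
(A) no signage posted — not met.
(B) not (public area) — holds.
(ii) = F AND T = false.
(b) = F OR F = false.
(2): T AND F → false.
Overall = F OR F = false.
Exception (condition ≥14 days old) — not satisfied.
Result: main false OR exception false → false.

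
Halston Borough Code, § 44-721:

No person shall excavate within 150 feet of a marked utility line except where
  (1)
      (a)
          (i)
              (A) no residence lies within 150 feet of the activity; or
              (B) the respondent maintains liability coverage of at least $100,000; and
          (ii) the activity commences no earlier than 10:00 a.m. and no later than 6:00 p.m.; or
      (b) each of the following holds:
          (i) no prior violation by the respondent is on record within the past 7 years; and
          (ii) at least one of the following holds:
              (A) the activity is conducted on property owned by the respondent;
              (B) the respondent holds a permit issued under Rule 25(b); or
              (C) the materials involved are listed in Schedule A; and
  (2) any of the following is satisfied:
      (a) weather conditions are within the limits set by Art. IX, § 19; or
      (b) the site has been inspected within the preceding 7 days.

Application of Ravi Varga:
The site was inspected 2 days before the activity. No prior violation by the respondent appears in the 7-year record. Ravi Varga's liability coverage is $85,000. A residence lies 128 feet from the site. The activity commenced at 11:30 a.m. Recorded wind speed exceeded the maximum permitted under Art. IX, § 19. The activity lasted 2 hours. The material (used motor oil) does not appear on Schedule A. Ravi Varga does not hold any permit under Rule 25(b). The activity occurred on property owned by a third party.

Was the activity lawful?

No — unlawful.

(A) no residence in 150 ft — not satisfied.
(B) coverage ≥ $100,000 — not satisfied.
So (i) is not satisfied (F OR F).
(ii) start within hours — met.
So (a) is not satisfied (F AND T).
(i) no prior violation — holds.
(A) own property — not met.
(B) holds permit — not satisfied.
(C) Schedule A material — not met.
So (ii) is not satisfied (F OR F OR F).
(b) = T AND F = false.
(1): F OR F → false.
(a) weather ok — fails.
(b) site inspected — met.
(2): F OR T → true.
Overall: F AND T → false.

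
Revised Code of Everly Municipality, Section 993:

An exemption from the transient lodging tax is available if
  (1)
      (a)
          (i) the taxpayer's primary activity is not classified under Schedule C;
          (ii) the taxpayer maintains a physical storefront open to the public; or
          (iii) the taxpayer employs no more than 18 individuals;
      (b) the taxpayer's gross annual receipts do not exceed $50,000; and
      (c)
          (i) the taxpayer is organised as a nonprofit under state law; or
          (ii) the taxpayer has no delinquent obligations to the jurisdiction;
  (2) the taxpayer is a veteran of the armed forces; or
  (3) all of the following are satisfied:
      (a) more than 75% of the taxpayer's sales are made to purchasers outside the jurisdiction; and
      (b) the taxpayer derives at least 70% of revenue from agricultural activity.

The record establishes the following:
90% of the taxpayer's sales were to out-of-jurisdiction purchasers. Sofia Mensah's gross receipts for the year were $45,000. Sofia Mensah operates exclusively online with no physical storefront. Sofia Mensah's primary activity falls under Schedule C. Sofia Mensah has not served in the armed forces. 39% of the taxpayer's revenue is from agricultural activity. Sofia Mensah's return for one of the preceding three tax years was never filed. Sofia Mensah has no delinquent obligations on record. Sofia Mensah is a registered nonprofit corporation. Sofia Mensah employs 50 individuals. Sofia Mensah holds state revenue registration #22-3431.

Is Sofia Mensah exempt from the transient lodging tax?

(i) not (Schedule C activity) — fails.
(ii) has storefront — not satisfied.
(iii) ≤ 18 employees — not met.
(a): F OR F OR F → false.
(b) receipts ≤ $50,000 — met.
(i) nonprofit — satisfied.
(ii) no delinquency — met.
(c) = T OR T = true.
So (1) is not satisfied (F AND T AND T).
(2) veteran — fails.
(a) >75% out-of-jur. sales — holds.
(b) ≥70% agricultural — not satisfied.
So (3) is not satisfied (T AND F).
Overall: F OR F OR F → false.

No — not exempt.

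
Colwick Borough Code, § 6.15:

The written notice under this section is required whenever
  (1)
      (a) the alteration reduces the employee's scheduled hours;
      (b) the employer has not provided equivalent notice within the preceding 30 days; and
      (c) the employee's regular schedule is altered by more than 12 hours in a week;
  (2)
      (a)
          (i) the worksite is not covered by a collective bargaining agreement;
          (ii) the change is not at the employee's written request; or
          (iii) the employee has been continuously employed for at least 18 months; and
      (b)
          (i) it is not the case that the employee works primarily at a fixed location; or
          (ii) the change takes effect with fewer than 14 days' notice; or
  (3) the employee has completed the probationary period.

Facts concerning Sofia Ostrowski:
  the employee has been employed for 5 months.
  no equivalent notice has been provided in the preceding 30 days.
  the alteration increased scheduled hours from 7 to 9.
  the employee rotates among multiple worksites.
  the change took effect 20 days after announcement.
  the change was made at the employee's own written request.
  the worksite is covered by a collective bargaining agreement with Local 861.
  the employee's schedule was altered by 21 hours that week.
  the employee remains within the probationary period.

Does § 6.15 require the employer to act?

No — not required.

(a) hours reduced — fails.
(b) no recent notice — met.
(c) schedule shift > 12h — satisfied.
(1) = F AND T AND T = false.
(i) no CBA — not met.
(ii) not employee-requested — not satisfied.
(iii) tenure ≥ 18 mo. — fails.
(a) = F OR F OR F = false.
(i) not (fixed location) — satisfied.
(ii) < 14 days' notice — not satisfied.
So (b) is satisfied (T OR F).
So (2) is not satisfied (F AND T).
(3) past probation — fails.
Overall: F OR F OR F → false.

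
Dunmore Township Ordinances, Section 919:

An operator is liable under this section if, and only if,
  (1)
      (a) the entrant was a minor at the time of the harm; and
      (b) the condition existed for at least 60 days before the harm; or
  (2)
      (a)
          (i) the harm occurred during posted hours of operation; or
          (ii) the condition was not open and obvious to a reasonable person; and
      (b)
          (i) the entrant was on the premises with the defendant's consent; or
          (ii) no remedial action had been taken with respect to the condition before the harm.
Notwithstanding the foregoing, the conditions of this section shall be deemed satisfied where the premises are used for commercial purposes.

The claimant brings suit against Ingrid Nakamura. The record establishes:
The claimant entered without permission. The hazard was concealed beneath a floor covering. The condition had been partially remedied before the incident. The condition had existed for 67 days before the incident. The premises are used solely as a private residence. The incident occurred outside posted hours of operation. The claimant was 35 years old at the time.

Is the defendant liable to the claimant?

(a) entrant a minor — fails.
(b) condition ≥60 days old — satisfied.
So (1) is not satisfied (F AND T).
(i) during posted hours — not satisfied.
(ii) not open/obvious — holds.
(a) = F OR T = true.
(i) consent to enter — fails.
(ii) no remedial action — not satisfied.
(b) = F OR F = false.
(2) = T AND F = false.
So Overall is not satisfied (F OR F).
Exception (commercial use) — not satisfied.
Result: main false OR exception false → false.

No — not liable.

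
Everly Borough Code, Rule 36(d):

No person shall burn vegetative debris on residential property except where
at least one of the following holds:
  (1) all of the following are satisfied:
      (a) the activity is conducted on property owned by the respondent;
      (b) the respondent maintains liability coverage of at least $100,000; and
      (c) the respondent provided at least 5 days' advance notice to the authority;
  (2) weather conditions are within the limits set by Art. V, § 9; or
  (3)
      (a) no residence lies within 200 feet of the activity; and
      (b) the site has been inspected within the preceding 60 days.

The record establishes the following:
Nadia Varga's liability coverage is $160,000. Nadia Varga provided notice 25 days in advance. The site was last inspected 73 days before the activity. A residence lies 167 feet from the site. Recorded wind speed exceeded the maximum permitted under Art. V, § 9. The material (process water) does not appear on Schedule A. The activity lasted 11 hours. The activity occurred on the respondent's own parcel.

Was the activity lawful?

Yes — lawful.

(a) own property — holds.
(b) coverage ≥ $100,000 — satisfied.
(c) ≥5 days' notice — met.
So (1) is satisfied (T AND T AND T).
(2) weather ok — fails.
(a) no residence in 200 ft — fails.
(b) site inspected — not satisfied.
So (3) is not satisfied (F AND F).
So Overall is satisfied (T OR F OR F).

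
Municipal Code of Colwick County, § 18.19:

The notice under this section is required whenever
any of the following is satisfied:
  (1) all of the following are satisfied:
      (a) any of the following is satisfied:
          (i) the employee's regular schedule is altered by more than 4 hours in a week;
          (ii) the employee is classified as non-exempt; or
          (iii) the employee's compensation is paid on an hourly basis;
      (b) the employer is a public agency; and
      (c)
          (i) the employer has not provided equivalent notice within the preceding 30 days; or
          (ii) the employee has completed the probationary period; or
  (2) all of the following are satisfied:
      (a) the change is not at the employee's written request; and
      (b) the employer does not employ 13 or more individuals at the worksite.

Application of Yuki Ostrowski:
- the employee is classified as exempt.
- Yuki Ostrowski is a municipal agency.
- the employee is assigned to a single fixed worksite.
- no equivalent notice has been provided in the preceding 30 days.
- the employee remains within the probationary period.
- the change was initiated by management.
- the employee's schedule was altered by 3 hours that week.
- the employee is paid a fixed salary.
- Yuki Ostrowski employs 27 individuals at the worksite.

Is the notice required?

(i) schedule shift > 4h — not met.
(ii) non-exempt — not satisfied.
(iii) hourly-paid — fails.
(a): F OR F OR F → false.
(b) public agency — satisfied.
(i) no recent notice — holds.
(ii) past probation — fails.
(c): T OR F → true.
(1): F AND T AND T → false.
(a) not employee-requested — holds.
(b) not (≥ 13 at site) — fails.
(2) = T AND F = false.
Overall = F OR F = false.

No — not required.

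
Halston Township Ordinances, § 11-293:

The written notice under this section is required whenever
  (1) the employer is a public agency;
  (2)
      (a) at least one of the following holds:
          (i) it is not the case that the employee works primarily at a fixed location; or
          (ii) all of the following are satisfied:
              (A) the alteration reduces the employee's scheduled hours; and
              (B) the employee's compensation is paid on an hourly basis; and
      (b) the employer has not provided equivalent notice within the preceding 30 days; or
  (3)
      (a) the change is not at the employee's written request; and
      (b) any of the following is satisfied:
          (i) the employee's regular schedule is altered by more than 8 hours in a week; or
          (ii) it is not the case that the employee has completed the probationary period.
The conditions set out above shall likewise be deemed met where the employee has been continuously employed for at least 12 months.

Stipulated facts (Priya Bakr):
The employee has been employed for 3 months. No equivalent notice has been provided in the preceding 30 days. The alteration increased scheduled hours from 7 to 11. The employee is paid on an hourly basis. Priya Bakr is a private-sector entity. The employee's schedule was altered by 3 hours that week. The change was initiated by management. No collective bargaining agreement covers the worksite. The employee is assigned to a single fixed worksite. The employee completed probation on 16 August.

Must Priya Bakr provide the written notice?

(1) public agency — not satisfied.
(i) not (fixed location) — fails.
(A) hours reduced — not satisfied.
(B) hourly-paid — satisfied.
(ii) = F AND T = false.
So (a) is not satisfied (F OR F).
(b) no recent notice — met.
(2) = F AND T = false.
(a) not employee-requested — holds.
(i) schedule shift > 8h — not met.
(ii) not (past probation) — fails.
(b) = F OR F = false.
So (3) is not satisfied (T AND F).
Overall: F OR F OR F → false.
Exception (tenure ≥ 12 mo.) — not satisfied.
Result: main false OR exception false → false.

No — not required.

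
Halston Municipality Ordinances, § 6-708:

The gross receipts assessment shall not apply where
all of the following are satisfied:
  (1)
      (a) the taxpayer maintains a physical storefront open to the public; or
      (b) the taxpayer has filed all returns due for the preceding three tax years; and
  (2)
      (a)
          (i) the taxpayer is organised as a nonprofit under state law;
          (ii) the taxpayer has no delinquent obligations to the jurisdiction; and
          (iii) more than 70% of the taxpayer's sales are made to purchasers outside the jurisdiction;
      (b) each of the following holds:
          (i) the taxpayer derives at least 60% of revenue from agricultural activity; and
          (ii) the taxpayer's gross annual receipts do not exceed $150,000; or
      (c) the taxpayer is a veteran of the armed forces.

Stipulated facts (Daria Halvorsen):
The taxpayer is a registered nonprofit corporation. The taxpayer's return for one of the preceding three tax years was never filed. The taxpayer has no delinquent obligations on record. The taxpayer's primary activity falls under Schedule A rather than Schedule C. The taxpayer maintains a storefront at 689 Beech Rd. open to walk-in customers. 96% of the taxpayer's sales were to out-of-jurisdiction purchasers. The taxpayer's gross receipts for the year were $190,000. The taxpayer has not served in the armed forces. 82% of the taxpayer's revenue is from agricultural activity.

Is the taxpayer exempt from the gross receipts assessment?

(a) has storefront — holds.
(b) returns current — not satisfied.
So (1) is satisfied (T OR F).
(i) nonprofit — satisfied.
(ii) no delinquency — holds.
(iii) >70% out-of-jur. sales — holds.
(a) = T AND T AND T = true.
(i) ≥60% agricultural — met.
(ii) receipts ≤ $150,000 — not met.
So (b) is not satisfied (T AND F).
(c) veteran — fails.
(2): T OR F OR F → true.
So Overall is satisfied (T AND T).

Yes — exempt.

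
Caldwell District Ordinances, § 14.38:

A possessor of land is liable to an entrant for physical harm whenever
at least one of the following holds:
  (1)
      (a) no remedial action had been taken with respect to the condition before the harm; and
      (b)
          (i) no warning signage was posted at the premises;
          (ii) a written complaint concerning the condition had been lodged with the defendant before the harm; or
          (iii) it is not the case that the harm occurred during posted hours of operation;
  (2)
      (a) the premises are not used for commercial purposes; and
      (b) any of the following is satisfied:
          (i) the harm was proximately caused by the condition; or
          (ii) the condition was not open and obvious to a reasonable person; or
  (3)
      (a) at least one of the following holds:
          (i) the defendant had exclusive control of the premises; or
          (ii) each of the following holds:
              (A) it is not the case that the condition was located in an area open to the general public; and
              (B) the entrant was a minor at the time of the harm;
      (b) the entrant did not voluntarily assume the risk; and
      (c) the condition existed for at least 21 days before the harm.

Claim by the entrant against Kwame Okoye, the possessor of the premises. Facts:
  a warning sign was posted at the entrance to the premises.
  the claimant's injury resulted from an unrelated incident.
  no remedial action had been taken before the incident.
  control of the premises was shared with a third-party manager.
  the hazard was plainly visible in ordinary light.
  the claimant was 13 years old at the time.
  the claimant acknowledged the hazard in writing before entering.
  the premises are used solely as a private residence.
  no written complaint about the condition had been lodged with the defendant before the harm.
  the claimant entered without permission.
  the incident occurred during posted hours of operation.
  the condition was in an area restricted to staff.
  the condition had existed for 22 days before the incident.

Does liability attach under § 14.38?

No — not liable.

(a) no remedial action — met.
(i) no signage posted — not satisfied.
(ii) complaint lodged — not satisfied.
(iii) not (during posted hours) — not met.
(b) = F OR F OR F = false.
(1) = T AND F = false.
(a) not (commercial use) — satisfied.
(i) proximate cause — not satisfied.
(ii) not open/obvious — not met.
(b) = F OR F = false.
(2) = T AND F = false.
(i) exclusive control — fails.
(A) not (public area) — satisfied.
(B) entrant a minor — holds.
(ii): T AND T → true.
(a): F OR T → true.
(b) no assumed risk — not met.
(c) condition ≥21 days old — met.
(3) = T AND F AND T = false.
Overall: F OR F OR F → false.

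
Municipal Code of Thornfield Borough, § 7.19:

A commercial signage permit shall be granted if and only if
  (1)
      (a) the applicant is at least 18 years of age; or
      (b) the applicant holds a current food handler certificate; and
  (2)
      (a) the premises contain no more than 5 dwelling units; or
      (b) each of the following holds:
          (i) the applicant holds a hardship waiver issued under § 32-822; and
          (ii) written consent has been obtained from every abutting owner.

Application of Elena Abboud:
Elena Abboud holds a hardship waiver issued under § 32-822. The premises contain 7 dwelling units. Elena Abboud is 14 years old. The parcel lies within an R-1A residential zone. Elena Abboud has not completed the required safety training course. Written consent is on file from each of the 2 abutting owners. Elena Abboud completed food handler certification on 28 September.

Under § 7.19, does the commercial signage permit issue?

Yes — granted.

(a) age ≥ 18 — fails.
(b) food handler cert. — satisfied.
So (1) is satisfied (F OR T).
(a) ≤ 5 units — not satisfied.
(i) hardship waiver — satisfied.
(ii) all abutters consent — holds.
(b): T AND T → true.
(2): F OR T → true.
So Overall is satisfied (T AND T).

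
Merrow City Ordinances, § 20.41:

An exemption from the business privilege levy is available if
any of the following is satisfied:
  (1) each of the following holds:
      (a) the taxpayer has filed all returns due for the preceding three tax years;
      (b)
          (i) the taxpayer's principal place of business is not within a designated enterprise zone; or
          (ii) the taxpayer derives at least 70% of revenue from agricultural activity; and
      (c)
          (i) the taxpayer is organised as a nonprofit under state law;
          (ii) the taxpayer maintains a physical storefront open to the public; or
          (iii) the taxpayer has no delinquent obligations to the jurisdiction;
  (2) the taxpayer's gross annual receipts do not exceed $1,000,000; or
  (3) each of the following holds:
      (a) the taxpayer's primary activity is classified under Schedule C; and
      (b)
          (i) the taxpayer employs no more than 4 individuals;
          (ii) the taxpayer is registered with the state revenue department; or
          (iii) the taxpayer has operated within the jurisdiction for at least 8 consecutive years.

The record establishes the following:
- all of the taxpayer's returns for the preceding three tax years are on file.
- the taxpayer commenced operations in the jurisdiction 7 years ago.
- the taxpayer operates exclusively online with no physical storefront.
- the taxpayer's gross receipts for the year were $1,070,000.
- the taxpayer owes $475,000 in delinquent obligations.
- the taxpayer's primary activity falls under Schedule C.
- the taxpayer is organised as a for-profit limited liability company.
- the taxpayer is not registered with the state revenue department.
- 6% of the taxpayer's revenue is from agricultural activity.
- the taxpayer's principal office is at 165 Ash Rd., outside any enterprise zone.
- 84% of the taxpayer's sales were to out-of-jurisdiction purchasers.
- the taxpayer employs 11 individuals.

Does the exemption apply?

(a) returns current — met.
(i) not (in enterprise zone) — holds.
(ii) ≥70% agricultural — fails.
So (b) is satisfied (T OR F).
(i) nonprofit — fails.
(ii) has storefront — fails.
(iii) no delinquency — fails.
(c) = F OR F OR F = false.
(1) = T AND T AND F = false.
(2) receipts ≤ $1,000,000 — not satisfied.
(a) Schedule C activity — holds.
(i) ≤ 4 employees — fails.
(ii) state-registered — not met.
(iii) ≥ 8 yrs in jurisdiction — not satisfied.
(b) = F OR F OR F = false.
(3): T AND F → false.
Overall = F OR F OR F = false.

No — not exempt.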